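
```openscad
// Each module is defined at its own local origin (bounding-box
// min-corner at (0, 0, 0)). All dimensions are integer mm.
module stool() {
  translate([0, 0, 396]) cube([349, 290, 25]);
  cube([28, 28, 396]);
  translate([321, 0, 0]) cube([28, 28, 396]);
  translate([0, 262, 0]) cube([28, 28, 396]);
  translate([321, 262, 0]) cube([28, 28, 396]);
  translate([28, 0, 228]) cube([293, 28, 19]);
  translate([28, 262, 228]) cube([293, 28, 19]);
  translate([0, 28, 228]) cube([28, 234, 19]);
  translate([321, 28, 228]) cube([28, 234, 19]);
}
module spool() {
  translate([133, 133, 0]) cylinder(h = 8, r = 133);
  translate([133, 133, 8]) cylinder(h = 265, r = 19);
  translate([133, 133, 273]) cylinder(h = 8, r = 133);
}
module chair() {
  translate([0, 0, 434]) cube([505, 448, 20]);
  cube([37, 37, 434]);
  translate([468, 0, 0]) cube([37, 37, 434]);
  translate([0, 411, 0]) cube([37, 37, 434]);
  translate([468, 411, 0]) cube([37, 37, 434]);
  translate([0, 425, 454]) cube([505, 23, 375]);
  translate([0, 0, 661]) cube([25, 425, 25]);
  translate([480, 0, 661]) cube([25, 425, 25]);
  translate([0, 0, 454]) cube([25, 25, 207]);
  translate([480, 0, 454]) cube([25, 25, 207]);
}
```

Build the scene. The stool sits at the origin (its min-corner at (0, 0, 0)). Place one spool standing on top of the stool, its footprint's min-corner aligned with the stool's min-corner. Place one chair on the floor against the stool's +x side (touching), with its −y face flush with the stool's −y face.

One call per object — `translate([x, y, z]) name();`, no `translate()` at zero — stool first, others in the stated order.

stool();
translate([0, 0, 421]) spool();
translate([349, 0, 0]) chair();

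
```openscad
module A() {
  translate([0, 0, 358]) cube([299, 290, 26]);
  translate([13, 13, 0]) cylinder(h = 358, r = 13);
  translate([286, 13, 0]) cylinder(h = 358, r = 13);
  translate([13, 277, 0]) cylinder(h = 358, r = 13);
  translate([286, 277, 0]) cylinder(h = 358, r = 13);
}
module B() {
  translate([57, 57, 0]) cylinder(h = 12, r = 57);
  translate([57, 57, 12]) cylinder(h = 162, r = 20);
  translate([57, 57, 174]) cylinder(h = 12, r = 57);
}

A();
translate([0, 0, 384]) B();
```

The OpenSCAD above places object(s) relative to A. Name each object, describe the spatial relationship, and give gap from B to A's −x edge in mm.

The spool's min-x is at 0; the stool's min-x is 0; gap = 0 mm.

A is a stool. B is a spool. The spool is on top of the stool. The gap from the spool to the stool's −x edge is 0 mm.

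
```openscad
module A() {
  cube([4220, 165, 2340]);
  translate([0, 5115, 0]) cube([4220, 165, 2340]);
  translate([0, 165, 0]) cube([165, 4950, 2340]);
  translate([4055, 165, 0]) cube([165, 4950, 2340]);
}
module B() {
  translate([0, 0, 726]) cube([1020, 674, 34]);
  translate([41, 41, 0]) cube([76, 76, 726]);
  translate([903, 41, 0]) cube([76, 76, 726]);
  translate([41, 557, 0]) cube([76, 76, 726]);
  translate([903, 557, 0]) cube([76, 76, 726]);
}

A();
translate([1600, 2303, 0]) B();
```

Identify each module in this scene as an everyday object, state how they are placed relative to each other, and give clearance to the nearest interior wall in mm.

A is a house frame. B is a table. The table sits inside the house frame, centred. The clearance to the nearest interior wall is 1435 mm.

Clearances: x = 1435, y = 2138; minimum 1435 mm.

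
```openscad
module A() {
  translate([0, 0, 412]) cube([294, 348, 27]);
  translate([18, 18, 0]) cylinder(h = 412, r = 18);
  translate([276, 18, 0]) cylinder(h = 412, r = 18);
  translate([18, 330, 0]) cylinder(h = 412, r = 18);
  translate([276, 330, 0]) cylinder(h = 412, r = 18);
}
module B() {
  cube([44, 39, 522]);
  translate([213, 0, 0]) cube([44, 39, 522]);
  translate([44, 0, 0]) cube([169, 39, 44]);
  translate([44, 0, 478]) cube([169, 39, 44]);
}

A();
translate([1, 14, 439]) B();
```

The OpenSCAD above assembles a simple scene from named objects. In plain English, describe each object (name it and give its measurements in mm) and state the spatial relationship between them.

A is a simple wooden stool: a rectangular seat 294 mm (x) by 348 mm (y), 27 mm thick, top face at z = 439 mm, on four round legs, each 36 mm in diameter. The legs rest on z = 0, each leg's axis is inset half a diameter from the nearest pair of seat edges (so the leg's bounding box is flush with the corner).

B is a picture frame with a 169×434 mm rectangular opening (x by z) and a uniform 44 mm border on every side. Frame depth is 39 mm along y. It is built from two vertical stiles running the full outside height and two horizontal rails spanning the gap between the stiles.

The picture frame is on top of the stool.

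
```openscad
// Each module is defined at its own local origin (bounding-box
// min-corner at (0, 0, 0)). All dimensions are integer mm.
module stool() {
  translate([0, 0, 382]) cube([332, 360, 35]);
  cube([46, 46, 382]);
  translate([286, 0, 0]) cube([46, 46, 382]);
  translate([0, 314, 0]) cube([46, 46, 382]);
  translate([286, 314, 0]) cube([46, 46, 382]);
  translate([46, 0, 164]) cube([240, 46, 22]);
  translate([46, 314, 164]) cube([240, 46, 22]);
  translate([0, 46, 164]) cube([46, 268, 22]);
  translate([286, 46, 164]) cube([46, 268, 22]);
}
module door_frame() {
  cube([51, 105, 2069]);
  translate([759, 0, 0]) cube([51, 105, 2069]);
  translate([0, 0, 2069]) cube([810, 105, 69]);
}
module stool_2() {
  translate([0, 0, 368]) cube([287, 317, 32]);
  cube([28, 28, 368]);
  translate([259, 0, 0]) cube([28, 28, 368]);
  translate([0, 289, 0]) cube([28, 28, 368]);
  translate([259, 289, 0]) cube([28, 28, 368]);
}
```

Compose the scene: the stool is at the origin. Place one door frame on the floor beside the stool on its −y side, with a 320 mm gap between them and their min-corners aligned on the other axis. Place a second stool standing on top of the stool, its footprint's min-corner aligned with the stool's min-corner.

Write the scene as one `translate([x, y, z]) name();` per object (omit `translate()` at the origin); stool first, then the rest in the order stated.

stool();
translate([0, -425, 0]) door_frame();
translate([0, 0, 417]) stool_2();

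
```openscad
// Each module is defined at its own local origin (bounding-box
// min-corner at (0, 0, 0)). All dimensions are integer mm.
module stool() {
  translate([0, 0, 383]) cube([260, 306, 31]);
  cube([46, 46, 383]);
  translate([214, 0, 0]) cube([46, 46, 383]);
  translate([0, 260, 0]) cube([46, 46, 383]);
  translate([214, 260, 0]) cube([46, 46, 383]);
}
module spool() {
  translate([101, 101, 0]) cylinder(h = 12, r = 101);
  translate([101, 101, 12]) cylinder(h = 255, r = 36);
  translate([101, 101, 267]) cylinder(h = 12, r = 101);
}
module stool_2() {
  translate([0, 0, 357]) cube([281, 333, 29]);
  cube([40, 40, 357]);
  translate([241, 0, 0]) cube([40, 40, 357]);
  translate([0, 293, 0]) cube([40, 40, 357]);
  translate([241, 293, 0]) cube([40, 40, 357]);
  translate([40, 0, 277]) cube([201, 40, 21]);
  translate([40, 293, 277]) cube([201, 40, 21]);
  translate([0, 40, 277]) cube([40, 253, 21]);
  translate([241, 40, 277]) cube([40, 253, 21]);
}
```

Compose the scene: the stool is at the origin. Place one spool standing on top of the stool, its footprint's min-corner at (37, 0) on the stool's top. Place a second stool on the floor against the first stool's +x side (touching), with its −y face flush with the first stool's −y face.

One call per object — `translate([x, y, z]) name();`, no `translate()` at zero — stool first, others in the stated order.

stool();
translate([37, 0, 414]) spool();
translate([260, 0, 0]) stool_2();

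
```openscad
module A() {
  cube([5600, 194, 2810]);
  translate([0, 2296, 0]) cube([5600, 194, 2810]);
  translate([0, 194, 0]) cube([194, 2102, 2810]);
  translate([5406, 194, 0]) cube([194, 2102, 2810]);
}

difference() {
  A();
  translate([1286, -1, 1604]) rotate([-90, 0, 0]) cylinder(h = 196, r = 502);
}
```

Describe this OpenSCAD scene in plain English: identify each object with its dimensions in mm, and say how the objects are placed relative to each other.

A is a box-shaped house frame (walls only): outside footprint 5600×2490 mm, wall height 2810 mm, wall thickness 194 mm. The two y-facing walls run the full x-width; the two x-facing walls fit between the inner faces of the y-facing walls.

The house frame has a circular hole of radius 502 mm through its front wall, centred at (x = 1286, z = 1604).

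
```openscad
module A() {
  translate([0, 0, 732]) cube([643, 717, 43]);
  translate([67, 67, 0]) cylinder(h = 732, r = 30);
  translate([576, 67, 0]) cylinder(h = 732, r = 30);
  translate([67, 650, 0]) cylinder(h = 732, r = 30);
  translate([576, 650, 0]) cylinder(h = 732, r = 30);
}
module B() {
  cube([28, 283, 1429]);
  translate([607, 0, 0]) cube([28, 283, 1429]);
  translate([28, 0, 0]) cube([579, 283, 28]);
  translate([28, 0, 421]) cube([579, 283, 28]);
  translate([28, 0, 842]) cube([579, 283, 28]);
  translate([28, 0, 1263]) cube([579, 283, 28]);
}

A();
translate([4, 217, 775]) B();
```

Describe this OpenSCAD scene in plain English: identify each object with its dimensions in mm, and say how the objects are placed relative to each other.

A is a table: top 643 mm (x) × 717 mm (y), 43 mm thick, upper face at z = 775 mm, on four round legs of 60 mm diameter, each leg's bounding box inset 37 mm from the nearest pair of top edges, running from z = 0 to the bottom of the top.

B is a bookshelf 635 mm wide overall, 283 mm deep and 1429 mm tall. The two sides are 28 mm thick vertical panels. 4 horizontal shelves of 28 mm thickness span between the inner faces of the sides; the lowest shelf sits on the floor and shelves are stacked with a clear vertical gap of 393 mm between each pair.

The bookshelf is on top of the table, centred.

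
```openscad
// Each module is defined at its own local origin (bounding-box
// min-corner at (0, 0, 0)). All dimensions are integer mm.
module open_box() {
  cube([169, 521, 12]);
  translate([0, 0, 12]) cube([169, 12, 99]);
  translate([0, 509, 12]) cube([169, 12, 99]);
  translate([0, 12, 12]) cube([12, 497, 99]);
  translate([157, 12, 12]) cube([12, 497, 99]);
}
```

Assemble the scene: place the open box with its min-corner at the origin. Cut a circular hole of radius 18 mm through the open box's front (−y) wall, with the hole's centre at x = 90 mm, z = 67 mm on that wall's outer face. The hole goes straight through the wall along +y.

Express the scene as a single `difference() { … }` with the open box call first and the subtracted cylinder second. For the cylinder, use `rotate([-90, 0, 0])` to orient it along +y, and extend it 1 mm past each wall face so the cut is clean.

difference() {
  open_box();
  translate([90, -1, 67]) rotate([-90, 0, 0]) cylinder(h = 14, r = 18);
}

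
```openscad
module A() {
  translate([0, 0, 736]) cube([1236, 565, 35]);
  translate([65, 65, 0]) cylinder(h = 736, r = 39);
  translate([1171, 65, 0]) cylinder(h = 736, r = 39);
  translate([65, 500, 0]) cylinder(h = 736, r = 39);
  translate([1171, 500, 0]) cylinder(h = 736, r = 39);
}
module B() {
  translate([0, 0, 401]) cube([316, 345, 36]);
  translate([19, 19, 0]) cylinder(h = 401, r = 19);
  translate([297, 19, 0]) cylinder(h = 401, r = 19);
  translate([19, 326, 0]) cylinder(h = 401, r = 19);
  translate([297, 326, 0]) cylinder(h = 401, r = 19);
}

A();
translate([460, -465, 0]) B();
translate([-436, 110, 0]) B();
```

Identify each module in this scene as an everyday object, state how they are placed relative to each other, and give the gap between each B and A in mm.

A is a table. B is a stool. Two stools sit around the table at the −y, −x sides. The gap between each stool and the table is 120 mm.

Each stool's nearest face is 120 mm from the table's bounding box.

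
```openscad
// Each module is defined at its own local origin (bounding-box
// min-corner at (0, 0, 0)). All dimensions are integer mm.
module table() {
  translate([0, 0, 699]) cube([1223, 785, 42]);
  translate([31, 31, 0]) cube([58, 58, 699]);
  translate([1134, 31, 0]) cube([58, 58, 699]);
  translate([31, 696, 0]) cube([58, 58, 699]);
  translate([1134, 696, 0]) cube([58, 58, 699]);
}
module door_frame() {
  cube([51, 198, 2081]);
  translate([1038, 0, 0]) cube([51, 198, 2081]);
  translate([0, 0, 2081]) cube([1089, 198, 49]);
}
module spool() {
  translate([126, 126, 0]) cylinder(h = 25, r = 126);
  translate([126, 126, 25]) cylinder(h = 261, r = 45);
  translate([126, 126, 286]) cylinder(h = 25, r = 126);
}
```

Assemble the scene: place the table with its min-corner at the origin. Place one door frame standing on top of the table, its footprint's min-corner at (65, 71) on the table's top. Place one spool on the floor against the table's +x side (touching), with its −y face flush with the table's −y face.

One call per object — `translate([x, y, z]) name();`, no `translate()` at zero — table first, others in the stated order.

table();
translate([65, 71, 741]) door_frame();
translate([1223, 0, 0]) spool();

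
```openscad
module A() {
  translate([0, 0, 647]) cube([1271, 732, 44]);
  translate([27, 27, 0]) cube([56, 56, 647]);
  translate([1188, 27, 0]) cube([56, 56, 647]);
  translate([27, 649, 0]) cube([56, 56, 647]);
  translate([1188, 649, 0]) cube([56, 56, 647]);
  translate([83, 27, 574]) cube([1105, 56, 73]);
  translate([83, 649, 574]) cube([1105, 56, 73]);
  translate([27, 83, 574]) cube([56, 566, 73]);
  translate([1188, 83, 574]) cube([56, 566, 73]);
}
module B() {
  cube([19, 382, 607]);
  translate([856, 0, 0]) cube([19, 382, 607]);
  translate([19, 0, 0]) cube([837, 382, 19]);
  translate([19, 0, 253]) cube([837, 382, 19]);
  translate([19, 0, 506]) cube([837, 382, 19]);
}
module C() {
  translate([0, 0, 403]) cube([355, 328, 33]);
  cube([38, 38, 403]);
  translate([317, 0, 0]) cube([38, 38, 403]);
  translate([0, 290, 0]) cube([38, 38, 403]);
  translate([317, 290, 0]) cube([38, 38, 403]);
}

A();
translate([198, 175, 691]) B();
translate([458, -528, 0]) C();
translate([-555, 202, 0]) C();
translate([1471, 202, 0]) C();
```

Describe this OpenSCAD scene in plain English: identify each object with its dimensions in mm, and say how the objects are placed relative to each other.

A is a rectangular dining table. The top is 1271×732×44 mm with its upper surface at z = 691 mm. It stands on four 56×56 mm square legs, each inset 27 mm from the nearest pair of top edges, running from the floor to the underside of the top. Four apron rails, 56 mm thick and 73 mm tall, run between adjacent legs with their top edges flush with the underside of the top and their outer faces flush with the legs' outer faces.

B is an open bookshelf. Two side panels, each 19 mm thick, 382 mm deep and 607 mm tall, stand 875 mm apart (outside-to-outside). Between them sit 3 shelves, each 19 mm thick and 382 mm deep, spanning the full gap between the sides. The bottom shelf rests on the floor (its underside at z = 0) and the clear gap between one shelf's top and the next shelf's underside is 234 mm.

C is a four-legged stool. The seat is a 355×328×33 mm slab whose top surface is at z = 436 mm; four square legs, each 38×38 mm in cross-section, run from the floor (z = 0) to the underside of the seat, each flush with a corner of the seat.

The bookshelf is on top of the table, centred. Three stools sit around the table at the −y, −x, +x sides.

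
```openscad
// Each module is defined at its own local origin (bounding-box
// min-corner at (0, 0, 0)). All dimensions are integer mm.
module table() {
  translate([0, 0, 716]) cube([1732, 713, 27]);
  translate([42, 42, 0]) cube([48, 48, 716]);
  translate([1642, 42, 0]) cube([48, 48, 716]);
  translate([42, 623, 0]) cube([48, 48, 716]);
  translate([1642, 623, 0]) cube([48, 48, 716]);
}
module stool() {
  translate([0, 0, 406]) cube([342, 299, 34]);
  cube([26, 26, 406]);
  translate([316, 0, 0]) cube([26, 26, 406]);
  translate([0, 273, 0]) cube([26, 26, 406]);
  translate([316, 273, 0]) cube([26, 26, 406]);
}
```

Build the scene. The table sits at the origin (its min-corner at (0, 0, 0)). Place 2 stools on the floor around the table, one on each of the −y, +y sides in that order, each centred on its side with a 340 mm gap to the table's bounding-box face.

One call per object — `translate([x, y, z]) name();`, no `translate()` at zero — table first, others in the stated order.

table();
translate([695, -639, 0]) stool();
translate([695, 1053, 0]) stool();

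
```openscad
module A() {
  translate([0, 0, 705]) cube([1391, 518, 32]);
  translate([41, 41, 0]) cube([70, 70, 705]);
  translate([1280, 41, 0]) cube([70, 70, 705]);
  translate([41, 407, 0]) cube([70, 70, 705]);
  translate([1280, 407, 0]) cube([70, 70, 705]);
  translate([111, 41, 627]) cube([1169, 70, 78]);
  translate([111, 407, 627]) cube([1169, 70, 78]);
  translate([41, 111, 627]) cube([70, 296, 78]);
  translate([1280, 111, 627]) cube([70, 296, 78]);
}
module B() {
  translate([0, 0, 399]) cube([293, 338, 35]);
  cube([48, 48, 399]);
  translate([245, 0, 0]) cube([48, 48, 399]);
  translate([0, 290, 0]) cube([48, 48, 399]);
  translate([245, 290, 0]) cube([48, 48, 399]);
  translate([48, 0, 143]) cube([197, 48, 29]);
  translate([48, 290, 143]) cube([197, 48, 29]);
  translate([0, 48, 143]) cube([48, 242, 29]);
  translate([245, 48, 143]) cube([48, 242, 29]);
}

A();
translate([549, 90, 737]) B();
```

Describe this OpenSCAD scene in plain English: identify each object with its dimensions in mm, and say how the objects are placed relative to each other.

A is a table: top 1391 mm (x) × 518 mm (y), 32 mm thick, upper face at z = 737 mm, on four 70×70 mm square legs, each inset 41 mm from the nearest pair of top edges, running from z = 0 to the bottom of the top. Four apron rails, 70 mm thick and 78 mm tall, run between adjacent legs with their top edges flush with the underside of the top and their outer faces flush with the legs' outer faces.

B is a four-legged stool. The seat is a 293×338×35 mm slab whose top surface is at z = 434 mm; four square legs, each 48×48 mm in cross-section, run from the floor (z = 0) to the underside of the seat, each flush with a corner of the seat. Four stretchers, 48 mm wide and 29 mm tall, connect adjacent legs with their undersides at z = 143 mm, each running between the inner faces of the legs it joins and aligned with the legs' outer faces on the other axis.

The stool is on top of the table, centred.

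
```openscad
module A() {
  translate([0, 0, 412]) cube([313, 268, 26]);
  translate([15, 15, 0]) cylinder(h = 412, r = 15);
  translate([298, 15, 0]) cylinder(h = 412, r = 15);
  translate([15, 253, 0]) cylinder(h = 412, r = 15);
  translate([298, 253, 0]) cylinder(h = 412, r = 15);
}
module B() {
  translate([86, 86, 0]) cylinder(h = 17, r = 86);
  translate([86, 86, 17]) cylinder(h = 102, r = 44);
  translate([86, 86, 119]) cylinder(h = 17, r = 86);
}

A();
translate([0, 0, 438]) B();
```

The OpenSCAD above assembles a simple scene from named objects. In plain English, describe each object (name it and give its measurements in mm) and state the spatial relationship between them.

A is a simple wooden stool: a rectangular seat 313 mm (x) by 268 mm (y), 26 mm thick, top face at z = 438 mm, on four round legs, each 30 mm in diameter. The legs rest on z = 0, each leg's axis is inset half a diameter from the nearest pair of seat edges (so the leg's bounding box is flush with the corner).

B is a spool: two coaxial disc flanges of radius 86 mm and thickness 17 mm, joined by a core cylinder of radius 44 mm and height 102 mm. The lower flange rests on z = 0 and the three cylinders share a vertical axis.

The spool is on top of the stool.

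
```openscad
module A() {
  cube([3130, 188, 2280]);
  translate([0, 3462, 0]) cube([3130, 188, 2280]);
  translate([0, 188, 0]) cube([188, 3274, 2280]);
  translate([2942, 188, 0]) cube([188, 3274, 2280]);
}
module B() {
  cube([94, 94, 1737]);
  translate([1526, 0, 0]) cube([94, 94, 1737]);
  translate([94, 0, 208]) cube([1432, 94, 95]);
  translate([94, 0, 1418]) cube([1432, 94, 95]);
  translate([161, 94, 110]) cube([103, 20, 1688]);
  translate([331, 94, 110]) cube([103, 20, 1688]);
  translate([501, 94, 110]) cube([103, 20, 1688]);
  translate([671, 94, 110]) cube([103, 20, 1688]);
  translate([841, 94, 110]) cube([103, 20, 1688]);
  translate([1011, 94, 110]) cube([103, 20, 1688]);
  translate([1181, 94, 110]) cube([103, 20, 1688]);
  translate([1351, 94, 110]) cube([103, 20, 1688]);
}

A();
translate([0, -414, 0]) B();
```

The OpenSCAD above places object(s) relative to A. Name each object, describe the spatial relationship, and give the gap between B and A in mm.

A is a house frame. B is a fence section. The fence section is on the floor beside the house frame on its −y side. The gap between the fence section and the house frame is 300 mm.

The fence section's nearest face is 300 mm from the house frame's −y face.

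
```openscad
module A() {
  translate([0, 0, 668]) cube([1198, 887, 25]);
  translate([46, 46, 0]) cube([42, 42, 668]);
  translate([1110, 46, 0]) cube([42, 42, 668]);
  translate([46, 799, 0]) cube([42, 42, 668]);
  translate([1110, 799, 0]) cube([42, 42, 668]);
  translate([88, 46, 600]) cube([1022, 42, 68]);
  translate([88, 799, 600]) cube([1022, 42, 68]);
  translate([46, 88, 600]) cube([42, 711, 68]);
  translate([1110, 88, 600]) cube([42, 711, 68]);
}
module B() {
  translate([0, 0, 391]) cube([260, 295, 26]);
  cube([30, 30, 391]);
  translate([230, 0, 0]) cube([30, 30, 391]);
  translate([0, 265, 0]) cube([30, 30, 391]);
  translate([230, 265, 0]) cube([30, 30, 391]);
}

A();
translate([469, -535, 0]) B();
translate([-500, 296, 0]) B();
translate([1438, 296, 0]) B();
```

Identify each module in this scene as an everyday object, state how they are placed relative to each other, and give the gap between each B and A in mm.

Each stool's nearest face is 240 mm from the table's bounding box.

A is a table. B is a stool. Three stools sit around the table at the −y, −x, +x sides. The gap between each stool and the table is 240 mm.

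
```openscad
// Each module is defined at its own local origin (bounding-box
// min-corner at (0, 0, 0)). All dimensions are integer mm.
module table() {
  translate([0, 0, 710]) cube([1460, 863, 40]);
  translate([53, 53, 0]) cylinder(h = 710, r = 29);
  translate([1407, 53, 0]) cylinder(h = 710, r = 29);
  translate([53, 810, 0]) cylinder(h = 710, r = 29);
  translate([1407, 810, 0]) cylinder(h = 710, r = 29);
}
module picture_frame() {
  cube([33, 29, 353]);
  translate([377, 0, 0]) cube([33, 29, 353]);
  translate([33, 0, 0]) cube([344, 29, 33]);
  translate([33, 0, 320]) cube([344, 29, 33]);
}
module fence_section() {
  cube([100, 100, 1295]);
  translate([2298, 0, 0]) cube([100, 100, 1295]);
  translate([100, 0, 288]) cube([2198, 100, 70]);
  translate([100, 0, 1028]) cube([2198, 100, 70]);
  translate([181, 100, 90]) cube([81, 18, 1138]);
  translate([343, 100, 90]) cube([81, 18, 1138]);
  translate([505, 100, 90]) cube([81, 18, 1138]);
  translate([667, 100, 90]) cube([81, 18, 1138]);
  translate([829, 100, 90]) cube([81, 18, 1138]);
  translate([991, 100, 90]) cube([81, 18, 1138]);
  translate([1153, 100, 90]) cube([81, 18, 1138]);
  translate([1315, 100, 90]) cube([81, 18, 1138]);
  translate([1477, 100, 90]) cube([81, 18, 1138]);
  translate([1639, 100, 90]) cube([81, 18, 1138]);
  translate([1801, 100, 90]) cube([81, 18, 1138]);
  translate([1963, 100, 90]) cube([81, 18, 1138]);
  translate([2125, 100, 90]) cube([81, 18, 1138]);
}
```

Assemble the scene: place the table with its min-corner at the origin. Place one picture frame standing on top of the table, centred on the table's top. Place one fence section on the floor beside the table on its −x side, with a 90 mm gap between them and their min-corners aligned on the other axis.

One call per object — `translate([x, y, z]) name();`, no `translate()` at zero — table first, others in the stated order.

table();
translate([525, 417, 750]) picture_frame();
translate([-2488, 0, 0]) fence_section();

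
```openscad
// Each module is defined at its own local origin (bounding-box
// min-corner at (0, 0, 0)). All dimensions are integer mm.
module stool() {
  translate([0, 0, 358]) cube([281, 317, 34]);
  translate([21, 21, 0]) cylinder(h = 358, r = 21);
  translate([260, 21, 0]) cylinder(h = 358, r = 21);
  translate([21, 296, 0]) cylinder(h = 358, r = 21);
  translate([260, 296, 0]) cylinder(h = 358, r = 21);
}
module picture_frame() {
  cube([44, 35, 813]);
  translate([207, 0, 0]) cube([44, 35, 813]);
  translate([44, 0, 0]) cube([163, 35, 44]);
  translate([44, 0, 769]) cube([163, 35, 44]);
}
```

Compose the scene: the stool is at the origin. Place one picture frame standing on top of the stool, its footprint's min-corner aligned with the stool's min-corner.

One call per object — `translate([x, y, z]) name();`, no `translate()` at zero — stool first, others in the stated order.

stool();
translate([0, 0, 392]) picture_frame();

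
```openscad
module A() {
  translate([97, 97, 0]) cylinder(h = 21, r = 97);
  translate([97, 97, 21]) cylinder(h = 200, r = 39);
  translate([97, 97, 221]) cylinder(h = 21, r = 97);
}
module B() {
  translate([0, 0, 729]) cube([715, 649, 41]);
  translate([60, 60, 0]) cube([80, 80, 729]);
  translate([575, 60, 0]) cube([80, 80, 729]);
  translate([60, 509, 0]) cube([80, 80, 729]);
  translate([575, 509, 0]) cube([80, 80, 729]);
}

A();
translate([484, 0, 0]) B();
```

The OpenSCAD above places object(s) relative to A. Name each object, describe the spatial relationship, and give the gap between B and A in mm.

The table's nearest face is 290 mm from the spool's +x face.

A is a spool. B is a table. The table is on the floor beside the spool on its +x side. The gap between the table and the spool is 290 mm.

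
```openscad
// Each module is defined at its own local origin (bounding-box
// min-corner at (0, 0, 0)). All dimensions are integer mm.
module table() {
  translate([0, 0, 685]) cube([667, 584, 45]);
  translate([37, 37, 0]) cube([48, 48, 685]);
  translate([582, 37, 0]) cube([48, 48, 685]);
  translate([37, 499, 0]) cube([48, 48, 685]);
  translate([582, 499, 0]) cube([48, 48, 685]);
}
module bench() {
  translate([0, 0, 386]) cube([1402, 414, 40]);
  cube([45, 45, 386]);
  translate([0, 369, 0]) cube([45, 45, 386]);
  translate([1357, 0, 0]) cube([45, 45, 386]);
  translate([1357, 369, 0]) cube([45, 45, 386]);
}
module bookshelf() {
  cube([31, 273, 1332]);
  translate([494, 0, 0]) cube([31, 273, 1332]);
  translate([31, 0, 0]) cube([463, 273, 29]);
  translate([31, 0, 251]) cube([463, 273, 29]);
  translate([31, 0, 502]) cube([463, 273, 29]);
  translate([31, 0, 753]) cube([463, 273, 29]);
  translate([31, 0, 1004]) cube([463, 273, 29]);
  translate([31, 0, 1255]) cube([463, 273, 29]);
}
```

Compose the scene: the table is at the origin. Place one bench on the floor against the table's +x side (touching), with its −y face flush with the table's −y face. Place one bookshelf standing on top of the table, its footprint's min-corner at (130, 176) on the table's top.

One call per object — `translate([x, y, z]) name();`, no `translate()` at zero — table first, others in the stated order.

table();
translate([667, 0, 0]) bench();
translate([130, 176, 730]) bookshelf();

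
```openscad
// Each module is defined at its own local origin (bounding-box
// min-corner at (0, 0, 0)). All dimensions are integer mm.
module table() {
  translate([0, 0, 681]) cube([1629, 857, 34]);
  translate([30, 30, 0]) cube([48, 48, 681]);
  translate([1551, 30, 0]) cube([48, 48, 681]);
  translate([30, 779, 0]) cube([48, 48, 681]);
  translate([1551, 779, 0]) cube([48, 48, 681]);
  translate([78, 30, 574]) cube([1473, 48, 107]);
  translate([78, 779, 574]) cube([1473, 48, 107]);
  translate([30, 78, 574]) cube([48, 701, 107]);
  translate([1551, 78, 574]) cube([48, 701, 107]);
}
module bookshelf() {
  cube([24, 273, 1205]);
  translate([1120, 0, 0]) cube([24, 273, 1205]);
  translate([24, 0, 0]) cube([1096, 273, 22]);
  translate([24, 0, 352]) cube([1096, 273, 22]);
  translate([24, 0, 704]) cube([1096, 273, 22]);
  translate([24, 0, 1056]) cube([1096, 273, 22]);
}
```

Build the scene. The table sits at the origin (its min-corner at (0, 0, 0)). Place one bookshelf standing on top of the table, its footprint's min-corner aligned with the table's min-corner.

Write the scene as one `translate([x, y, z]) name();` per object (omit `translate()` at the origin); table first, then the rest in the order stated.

table();
translate([0, 0, 715]) bookshelf();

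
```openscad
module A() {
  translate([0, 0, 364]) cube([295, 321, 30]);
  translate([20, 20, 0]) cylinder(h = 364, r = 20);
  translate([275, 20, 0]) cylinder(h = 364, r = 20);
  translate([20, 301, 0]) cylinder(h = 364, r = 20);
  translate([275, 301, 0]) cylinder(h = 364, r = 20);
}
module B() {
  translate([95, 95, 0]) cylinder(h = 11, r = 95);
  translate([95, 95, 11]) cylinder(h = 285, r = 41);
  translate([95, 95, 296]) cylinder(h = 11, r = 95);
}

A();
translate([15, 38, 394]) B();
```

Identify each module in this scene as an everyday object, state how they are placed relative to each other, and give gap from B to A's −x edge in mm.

A is a stool. B is a spool. The spool is on top of the stool. The gap from the spool to the stool's −x edge is 15 mm.

The spool's min-x is at 15; the stool's min-x is 0; gap = 15 mm.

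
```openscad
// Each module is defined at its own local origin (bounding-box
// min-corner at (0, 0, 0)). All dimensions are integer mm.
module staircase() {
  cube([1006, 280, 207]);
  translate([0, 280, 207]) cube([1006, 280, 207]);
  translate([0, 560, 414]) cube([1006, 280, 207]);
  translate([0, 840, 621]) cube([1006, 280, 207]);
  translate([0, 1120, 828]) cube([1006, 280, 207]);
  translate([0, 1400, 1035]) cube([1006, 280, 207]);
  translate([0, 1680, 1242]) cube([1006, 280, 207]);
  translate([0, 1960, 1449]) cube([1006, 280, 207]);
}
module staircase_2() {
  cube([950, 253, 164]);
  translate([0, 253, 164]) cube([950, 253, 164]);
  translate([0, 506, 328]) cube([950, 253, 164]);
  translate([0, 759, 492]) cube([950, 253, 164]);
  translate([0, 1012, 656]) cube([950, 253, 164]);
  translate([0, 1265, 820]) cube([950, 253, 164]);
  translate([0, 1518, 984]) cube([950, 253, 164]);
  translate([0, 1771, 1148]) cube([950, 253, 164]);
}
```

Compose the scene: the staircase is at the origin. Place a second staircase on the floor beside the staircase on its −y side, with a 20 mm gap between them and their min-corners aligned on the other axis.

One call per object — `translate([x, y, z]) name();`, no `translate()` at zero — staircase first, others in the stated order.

staircase();
translate([0, -2044, 0]) staircase_2();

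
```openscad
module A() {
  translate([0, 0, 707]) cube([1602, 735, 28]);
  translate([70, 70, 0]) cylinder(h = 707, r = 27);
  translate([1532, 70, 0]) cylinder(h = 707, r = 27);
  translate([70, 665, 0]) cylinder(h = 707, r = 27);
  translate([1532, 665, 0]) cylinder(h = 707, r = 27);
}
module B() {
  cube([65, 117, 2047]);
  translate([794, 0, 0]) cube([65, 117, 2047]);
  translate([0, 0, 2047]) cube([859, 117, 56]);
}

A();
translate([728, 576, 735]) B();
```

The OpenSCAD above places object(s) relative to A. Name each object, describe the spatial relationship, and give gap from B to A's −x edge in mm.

The door frame's min-x is at 728; the table's min-x is 0; gap = 728 mm.

A is a table. B is a door frame. The door frame is on top of the table. The gap from the door frame to the table's −x edge is 728 mm.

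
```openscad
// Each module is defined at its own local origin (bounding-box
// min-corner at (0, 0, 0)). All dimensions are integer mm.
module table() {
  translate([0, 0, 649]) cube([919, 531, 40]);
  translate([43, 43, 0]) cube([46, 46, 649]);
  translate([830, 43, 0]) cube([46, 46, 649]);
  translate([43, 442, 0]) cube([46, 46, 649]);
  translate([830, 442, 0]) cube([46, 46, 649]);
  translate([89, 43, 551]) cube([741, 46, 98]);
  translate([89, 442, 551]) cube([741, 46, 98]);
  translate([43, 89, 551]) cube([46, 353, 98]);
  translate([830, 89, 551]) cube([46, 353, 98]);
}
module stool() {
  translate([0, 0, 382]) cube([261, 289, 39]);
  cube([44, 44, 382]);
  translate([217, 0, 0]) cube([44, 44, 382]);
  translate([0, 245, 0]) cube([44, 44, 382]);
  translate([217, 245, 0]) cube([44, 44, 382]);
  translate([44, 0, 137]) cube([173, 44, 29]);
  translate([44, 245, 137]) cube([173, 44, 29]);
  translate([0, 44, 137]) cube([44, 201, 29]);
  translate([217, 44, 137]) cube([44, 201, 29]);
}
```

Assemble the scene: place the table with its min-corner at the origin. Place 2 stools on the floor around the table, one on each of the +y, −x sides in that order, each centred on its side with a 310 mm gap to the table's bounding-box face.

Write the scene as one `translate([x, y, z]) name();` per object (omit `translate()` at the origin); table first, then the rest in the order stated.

table();
translate([329, 841, 0]) stool();
translate([-571, 121, 0]) stool();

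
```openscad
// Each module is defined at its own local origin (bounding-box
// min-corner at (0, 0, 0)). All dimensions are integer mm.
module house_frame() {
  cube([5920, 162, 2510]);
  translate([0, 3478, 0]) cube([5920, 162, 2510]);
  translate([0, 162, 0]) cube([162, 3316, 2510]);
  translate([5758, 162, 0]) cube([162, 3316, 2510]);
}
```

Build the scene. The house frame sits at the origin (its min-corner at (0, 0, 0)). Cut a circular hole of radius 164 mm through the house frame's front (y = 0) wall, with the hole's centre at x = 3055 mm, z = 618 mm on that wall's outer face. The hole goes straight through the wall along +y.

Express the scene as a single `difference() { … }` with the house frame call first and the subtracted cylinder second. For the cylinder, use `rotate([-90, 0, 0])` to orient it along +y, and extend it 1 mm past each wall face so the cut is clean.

difference() {
  house_frame();
  translate([3055, -1, 618]) rotate([-90, 0, 0]) cylinder(h = 164, r = 164);
}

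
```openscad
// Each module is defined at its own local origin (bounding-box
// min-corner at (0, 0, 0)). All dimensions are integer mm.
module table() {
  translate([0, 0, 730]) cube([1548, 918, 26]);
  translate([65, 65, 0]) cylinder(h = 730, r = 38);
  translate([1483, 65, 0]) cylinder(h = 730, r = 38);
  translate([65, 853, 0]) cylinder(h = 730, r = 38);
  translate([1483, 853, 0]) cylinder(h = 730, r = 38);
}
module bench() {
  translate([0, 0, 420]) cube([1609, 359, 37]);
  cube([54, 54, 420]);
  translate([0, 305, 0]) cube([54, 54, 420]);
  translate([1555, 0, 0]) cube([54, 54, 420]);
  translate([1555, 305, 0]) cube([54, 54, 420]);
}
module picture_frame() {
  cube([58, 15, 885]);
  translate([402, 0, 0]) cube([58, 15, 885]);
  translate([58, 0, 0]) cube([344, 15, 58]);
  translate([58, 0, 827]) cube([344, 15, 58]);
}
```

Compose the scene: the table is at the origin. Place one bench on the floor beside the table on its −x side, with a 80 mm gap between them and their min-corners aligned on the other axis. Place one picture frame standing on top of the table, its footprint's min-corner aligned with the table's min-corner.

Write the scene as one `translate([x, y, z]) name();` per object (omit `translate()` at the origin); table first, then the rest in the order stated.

table();
translate([-1689, 0, 0]) bench();
translate([0, 0, 756]) picture_frame();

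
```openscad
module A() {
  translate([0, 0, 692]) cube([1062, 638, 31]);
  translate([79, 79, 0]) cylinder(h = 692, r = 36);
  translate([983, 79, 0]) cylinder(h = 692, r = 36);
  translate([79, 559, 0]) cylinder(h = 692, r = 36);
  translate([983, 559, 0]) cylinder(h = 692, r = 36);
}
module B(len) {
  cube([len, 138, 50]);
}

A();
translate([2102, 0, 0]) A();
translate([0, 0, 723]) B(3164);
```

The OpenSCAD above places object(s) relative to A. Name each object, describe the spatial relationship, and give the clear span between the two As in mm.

A is a table. B is a beam. A beam spans the tops of two tables. The clear span between the two tables is 1040 mm.

Second table starts at x = 2102; first ends at x = 1062; clear span = 2102 − 1062 = 1040 mm.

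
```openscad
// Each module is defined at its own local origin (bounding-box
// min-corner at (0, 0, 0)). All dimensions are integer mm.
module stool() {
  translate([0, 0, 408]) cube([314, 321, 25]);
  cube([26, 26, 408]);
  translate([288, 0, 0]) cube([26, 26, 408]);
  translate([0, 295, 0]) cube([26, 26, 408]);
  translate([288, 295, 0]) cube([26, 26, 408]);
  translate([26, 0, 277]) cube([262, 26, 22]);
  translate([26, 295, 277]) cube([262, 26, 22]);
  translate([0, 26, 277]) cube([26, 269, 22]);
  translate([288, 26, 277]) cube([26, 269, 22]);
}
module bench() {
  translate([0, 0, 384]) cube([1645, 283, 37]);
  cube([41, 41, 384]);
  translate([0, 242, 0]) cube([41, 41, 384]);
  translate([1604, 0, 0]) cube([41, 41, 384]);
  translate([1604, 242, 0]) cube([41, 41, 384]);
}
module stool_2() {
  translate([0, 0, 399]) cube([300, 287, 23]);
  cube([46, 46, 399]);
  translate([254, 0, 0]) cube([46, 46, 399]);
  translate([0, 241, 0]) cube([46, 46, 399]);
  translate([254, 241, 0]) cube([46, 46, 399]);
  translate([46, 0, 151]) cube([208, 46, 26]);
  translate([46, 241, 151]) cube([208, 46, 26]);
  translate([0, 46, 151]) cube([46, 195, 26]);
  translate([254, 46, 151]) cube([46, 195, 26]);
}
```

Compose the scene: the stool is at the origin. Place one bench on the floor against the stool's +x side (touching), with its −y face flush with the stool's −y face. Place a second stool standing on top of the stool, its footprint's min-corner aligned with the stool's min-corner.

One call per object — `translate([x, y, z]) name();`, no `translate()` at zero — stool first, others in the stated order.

stool();
translate([314, 0, 0]) bench();
translate([0, 0, 433]) stool_2();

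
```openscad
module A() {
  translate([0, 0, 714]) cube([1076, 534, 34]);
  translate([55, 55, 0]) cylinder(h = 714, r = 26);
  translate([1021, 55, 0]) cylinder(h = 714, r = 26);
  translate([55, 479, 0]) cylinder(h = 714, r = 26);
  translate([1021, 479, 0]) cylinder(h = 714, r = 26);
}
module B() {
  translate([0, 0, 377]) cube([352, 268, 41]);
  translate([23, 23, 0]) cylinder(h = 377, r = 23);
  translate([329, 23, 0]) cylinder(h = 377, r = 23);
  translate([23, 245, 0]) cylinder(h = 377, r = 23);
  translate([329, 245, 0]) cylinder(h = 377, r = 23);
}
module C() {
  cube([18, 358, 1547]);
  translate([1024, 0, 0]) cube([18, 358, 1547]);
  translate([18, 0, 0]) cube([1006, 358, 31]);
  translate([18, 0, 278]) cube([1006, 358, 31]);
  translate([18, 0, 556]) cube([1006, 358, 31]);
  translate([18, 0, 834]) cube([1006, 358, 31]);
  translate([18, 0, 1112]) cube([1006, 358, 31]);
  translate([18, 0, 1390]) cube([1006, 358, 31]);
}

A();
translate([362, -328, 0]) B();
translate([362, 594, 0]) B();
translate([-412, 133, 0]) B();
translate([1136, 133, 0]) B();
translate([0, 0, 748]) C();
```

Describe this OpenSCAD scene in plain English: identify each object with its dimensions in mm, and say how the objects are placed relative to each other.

A is a rectangular dining table. The top is 1076×534×34 mm with its upper surface at z = 748 mm. It stands on four round legs of 52 mm diameter, each leg's bounding box inset 29 mm from the nearest pair of top edges, running from the floor to the underside of the top.

B is a four-legged stool. The seat is a 352×268×41 mm slab whose top surface is at z = 418 mm; four round legs, each 46 mm in diameter, run from the floor (z = 0) to the underside of the seat, each leg's axis is inset half a diameter from the nearest pair of seat edges (so the leg's bounding box is flush with the corner).

C is a bookshelf 1042 mm wide overall, 358 mm deep and 1547 mm tall. The two sides are 18 mm thick vertical panels. 6 horizontal shelves of 31 mm thickness span between the inner faces of the sides; the lowest shelf sits on the floor and shelves are stacked with a clear vertical gap of 247 mm between each pair.

Four stools sit around the table at the −y, +y, −x, +x sides. The bookshelf is on top of the table.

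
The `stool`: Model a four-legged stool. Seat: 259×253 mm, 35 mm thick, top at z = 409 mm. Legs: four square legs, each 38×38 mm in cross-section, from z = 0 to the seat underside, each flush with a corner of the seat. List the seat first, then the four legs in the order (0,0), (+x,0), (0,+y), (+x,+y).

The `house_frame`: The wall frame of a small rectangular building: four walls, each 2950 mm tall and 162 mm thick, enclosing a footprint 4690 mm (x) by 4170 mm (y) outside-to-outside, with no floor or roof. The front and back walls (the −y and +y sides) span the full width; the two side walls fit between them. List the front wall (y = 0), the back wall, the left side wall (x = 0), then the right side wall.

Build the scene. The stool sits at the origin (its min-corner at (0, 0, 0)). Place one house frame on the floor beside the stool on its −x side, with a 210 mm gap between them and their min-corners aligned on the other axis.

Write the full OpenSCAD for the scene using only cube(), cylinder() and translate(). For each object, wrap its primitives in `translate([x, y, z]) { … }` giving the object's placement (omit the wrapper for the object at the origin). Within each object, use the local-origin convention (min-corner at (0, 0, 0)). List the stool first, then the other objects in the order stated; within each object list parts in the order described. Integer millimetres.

translate([0, 0, 374]) cube([259, 253, 35]);
cube([38, 38, 374]);
translate([221, 0, 0]) cube([38, 38, 374]);
translate([0, 215, 0]) cube([38, 38, 374]);
translate([221, 215, 0]) cube([38, 38, 374]);
translate([-4900, 0, 0]) {
  cube([4690, 162, 2950]);
  translate([0, 4008, 0]) cube([4690, 162, 2950]);
  translate([0, 162, 0]) cube([162, 3846, 2950]);
  translate([4528, 162, 0]) cube([162, 3846, 2950]);
}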